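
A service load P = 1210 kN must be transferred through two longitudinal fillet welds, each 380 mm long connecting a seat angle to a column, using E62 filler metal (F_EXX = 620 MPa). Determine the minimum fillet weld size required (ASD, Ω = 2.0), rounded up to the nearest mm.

w = 13 mm

Total weld length L = 760 mm.
Required throat t_e = P × Ω / (0.6 F_EXX × L) = 1210 × 2.0 / (0.6 × 620 × 760 × 10⁻³) = 8.56 mm.
Required leg w = t_e / 0.707 = 12.11 mm → use 13 mm.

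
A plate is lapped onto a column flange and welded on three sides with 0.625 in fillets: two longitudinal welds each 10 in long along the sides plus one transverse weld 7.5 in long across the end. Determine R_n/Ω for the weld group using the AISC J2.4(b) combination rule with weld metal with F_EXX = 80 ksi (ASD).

t_e = 0.707 × 0.625 = 0.4419 in.
R_nwl = 0.6 × 80 × 0.4419 × 20 = 424.2 kips (longitudinal, 2 welds).
R_nwt = 0.6 × 80 × 0.4419 × 7.5 = 159.1 kips (transverse, base value).
(i) R_nwl + R_nwt = 583.3 kips; (ii) 0.85 R_nwl + 1.5 R_nwt = 599.2 kips.
R_n = max = 599.2 kips [governs: (ii)]; R_n/Ω = 299.6 kips.

R_n/Ω ≈ 300 kips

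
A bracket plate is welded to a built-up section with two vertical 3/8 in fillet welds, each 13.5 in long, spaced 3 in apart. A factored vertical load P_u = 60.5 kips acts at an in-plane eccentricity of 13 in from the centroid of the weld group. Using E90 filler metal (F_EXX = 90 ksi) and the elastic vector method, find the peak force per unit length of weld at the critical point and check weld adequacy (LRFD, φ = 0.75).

f_max ≈ 12.2 kip/in; NOT adequate

Total weld length L_w = 27 in. Treat welds as unit-width lines.
Polar moment about centroid: J = 2[d³/12 + d(b/2)²] = 2[13.5³/12 + 13.5×1.5²] = 470.8 in³.
Direct shear f_v = P/L_w = 60.5 / 27 = 2.241 kip/in (vertical).
Torsion M = P·e = 60.5 × 13 = 786.5 kip·in.
Critical point at (x, y) = (1.5, 6.75) from centroid. f_tx = M·y/J = 11.28 kip/in; f_ty = M·x/J = 2.506 kip/in.
Resultant f_max = √[f_tx² + (f_v + f_ty)²] = √[11.28² + (2.241 + 2.506)²] = 12.23 kip/in.
Capacity per unit length: φr_n = 0.75 × 0.6 × 90 × (0.707 × 0.375) = 10.74 kip/in.
12.23 > 10.74 → NOT adequate.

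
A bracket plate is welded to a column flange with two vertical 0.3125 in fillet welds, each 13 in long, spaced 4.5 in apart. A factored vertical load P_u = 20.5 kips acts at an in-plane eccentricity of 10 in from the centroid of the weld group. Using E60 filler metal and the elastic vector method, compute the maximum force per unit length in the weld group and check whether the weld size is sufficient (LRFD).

f_max ≈ 3.18 kip/in; adequate

E60XX → F_EXX = 60 ksi.
Total weld length L_w = 26 in. Treat welds as unit-width lines.
Polar moment about centroid: J = 2[d³/12 + d(b/2)²] = 2[13³/12 + 13×2.25²] = 497.8 in³.
Direct shear f_v = P/L_w = 20.5 / 26 = 0.7885 kip/in (vertical).
Torsion M = P·e = 20.5 × 10 = 205 kip·in.
Critical point at (x, y) = (2.25, 6.5) from centroid. f_tx = M·y/J = 2.677 kip/in; f_ty = M·x/J = 0.9266 kip/in.
Resultant f_max = √[f_tx² + (f_v + f_ty)²] = √[2.677² + (0.7885 + 0.9266)²] = 3.179 kip/in.
Capacity per unit length: φr_n = 0.75 × 0.6 × 60 × (0.707 × 0.3125) = 5.965 kip/in.
3.179 ≤ 5.965 → adequate.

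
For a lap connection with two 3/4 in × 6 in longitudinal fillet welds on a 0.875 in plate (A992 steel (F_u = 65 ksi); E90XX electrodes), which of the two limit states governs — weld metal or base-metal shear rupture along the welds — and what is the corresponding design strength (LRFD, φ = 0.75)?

φR_n ≈ 258 kip (weld metal governs)

E90XX → F_EXX = 90 ksi.
t_e = 0.707 × 0.75 = 0.5302 in; L = 12 in.
Weld metal: φR_n = 0.75 × 0.6 × 90 × 0.5302 × 12 = 257.7 kip.
Base metal (shear rupture): φR_n = 0.75 × 0.6 × 65 × 0.875 × 12 = 307.1 kip.
Governing: weld metal.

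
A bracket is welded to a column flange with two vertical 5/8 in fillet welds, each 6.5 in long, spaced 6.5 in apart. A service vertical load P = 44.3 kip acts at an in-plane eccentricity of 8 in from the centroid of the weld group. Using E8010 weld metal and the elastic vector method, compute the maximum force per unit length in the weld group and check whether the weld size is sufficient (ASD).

E80XX → F_EXX = 80 ksi.
Total weld length L_w = 13 in. Treat welds as unit-width lines.
Polar moment about centroid: J = 2[d³/12 + d(b/2)²] = 2[6.5³/12 + 6.5×3.25²] = 183.1 in³.
Direct shear f_v = P/L_w = 44.3 / 13 = 3.408 kip/in (vertical).
Torsion M = P·e = 44.3 × 8 = 354.4 kip·in.
Critical point at (x, y) = (3.25, 3.25) from centroid. f_tx = M·y/J = 6.291 kip/in; f_ty = M·x/J = 6.291 kip/in.
Resultant f_max = √[f_tx² + (f_v + f_ty)²] = √[6.291² + (3.408 + 6.291)²] = 11.56 kip/in.
Capacity per unit length: r_n/Ω = (1/2.0) × 0.6 × 80 × (0.707 × 0.625) = 10.6 kip/in.
11.56 > 10.6 → NOT adequate.

f_max ≈ 11.6 kip/in; NOT adequate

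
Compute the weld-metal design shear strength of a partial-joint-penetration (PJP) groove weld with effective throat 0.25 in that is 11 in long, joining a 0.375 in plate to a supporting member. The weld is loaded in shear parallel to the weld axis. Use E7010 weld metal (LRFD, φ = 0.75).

E70XX → F_EXX = 70 ksi.
Effective throat (given) t_e = 0.25 in.
A_we = 0.25 × 11 = 2.75 in².
F_nw = 0.6 F_EXX = 42 ksi.
φR_n = 0.75 × 42 × 2.75 = 86.62 kip.

φR_n ≈ 86.6 kip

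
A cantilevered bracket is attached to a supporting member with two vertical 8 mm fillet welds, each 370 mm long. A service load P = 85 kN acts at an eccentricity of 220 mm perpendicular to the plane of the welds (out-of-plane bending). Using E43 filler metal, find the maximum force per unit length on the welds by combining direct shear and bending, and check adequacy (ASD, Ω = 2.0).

f_max ≈ 426 N/mm; adequate

E43XX → F_EXX = 430 MPa.
L_w = 2 × 370 = 740 mm; section modulus (unit throat) S = 2 × L²/6 = 45630 mm².
Direct shear f_v = P/L_w = 85×10³/740 = 114.9 N/mm.
Moment M = P × e = 85×10³ × 220 = 18700000 N·mm; bending f_b = M/S = 409.8 N/mm.
f_max = √(f_v² + f_b²) = √(114.9² + 409.8²) = 425.6 N/mm.
r_n/Ω = (1/2.0) × 0.6 × 430 × (0.707 × 8) = 729.6 N/mm → adequate.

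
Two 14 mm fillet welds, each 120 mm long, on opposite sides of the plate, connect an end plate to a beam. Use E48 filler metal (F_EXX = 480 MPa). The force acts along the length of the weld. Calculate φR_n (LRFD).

φR_n ≈ 513 kN

Effective throat t_e = 0.707 × 14 = 9.898 mm.
Total length L = 240 mm; A_we = 9.898 × 240 = 2376 mm².
F_nw = 0.6 F_EXX = 0.6 × 480 = 288 MPa.
φR_n = 0.75 × 288 × 2376 × 10⁻³ = 513.1 kN.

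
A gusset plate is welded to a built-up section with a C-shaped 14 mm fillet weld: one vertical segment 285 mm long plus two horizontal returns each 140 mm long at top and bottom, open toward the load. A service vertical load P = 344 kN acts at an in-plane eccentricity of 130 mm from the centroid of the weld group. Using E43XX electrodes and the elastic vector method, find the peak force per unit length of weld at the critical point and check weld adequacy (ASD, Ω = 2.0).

E43XX → F_EXX = 430 MPa.
Total weld length L_w = 565 mm. Treat welds as unit-width lines.
Centroid: x̄ = 2×140×70 / 565 = 34.69 mm from the vertical weld.
Polar moment about centroid: J = I_x + I_y = [285³/12 + 2×140×142.5²] + [285×34.69² + 2(140³/12 + 140×35.31²)] = 8764000 mm³.
Direct shear f_v = P/L_w = 344×10³ / 565 = 608.8 N/mm (vertical).
Torsion M = P·e = 344×10³ × 130 = 44720000 N·mm.
Critical point at (x, y) = (105.3, 142.5) from centroid. f_tx = M·y/J = 727.1 N/mm; f_ty = M·x/J = 537.3 N/mm.
Resultant f_max = √[f_tx² + (f_v + f_ty)²] = √[727.1² + (608.8 + 537.3)²] = 1357 N/mm.
Capacity per unit length: r_n/Ω = (1/2.0) × 0.6 × 430 × (0.707 × 14) = 1277 N/mm.
1357 > 1277 → NOT adequate.

f_max ≈ 1360 N/mm; NOT adequate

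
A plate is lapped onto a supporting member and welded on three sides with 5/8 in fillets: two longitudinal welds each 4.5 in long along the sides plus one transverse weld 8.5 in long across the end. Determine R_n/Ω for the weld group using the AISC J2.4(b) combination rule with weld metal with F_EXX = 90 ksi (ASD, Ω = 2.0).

t_e = 0.707 × 0.625 = 0.4419 in.
R_nwl = 0.6 × 90 × 0.4419 × 9 = 214.8 kip (longitudinal, 2 welds).
R_nwt = 0.6 × 90 × 0.4419 × 8.5 = 202.8 kip (transverse, base value).
(i) R_nwl + R_nwt = 417.6 kip; (ii) 0.85 R_nwl + 1.5 R_nwt = 486.8 kip.
R_n = max = 486.8 kip [governs: (ii)]; R_n/Ω = 243.4 kip.

R_n/Ω ≈ 243 kip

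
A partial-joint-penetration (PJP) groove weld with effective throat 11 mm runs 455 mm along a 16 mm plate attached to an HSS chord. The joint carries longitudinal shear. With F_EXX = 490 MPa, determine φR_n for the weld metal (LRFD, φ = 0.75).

φR_n ≈ 1100 kN

Effective throat (given) t_e = 11 mm.
A_we = 11 × 455 = 5005 mm².
F_nw = 0.6 F_EXX = 294 MPa.
φR_n = 0.75 × 294 × 5005 × 10⁻³ = 1104 kN.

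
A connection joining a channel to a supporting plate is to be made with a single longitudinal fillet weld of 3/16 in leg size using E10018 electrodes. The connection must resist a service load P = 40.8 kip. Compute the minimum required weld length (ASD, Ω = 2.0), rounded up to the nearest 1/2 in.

L = 10.5 in

E100XX → F_EXX = 100 ksi.
Throat t_e = 0.707 × 0.1875 = 0.1326 in.
r_n/Ω = (0.6 × 100 × 0.1326) / 2.0 = 3.977 kip/in.
L_req = P / (r_n/Ω) = 40.8 / 3.977 = 10.26 in total.
Round up → use L = 10.5 in.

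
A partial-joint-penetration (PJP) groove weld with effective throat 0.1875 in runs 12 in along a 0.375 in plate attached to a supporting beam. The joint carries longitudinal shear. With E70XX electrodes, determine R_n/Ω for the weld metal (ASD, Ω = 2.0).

E70XX → F_EXX = 70 ksi.
Effective throat (given) t_e = 0.1875 in.
A_we = 0.1875 × 12 = 2.25 in².
F_nw = 0.6 F_EXX = 42 ksi.
R_n/Ω = (42 × 2.25) / 2.0 = 47.25 kip.

R_n/Ω ≈ 47.2 kip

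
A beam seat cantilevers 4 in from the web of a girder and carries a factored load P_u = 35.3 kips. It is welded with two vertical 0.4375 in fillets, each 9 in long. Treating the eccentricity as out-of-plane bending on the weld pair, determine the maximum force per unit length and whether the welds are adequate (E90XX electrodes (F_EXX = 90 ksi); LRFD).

f_max ≈ 5.59 kip/in; adequate

L_w = 2 × 9 = 18 in; section modulus (unit throat) S = 2 × L²/6 = 27 in².
Direct shear f_v = P/L_w = 35.3/18 = 1.961 kip/in.
Moment M = P × e = 35.3 × 4 = 141.2 kip·in; bending f_b = M/S = 5.23 kip/in.
f_max = √(f_v² + f_b²) = √(1.961² + 5.23²) = 5.585 kip/in.
φr_n = 0.75 × 0.6 × 90 × (0.707 × 0.4375) = 12.53 kip/in → adequate.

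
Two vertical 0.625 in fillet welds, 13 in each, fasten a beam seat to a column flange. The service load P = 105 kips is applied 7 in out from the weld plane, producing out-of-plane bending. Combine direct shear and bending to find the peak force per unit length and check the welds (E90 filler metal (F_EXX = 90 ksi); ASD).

L_w = 2 × 13 = 26 in; section modulus (unit throat) S = 2 × L²/6 = 56.33 in².
Direct shear f_v = P/L_w = 105/26 = 4.038 kip/in.
Moment M = P × e = 105 × 7 = 735 kip·in; bending f_b = M/S = 13.05 kip/in.
f_max = √(f_v² + f_b²) = √(4.038² + 13.05²) = 13.66 kip/in.
r_n/Ω = (1/2.0) × 0.6 × 90 × (0.707 × 0.625) = 11.93 kip/in → NOT adequate.

f_max ≈ 13.7 kip/in; NOT adequate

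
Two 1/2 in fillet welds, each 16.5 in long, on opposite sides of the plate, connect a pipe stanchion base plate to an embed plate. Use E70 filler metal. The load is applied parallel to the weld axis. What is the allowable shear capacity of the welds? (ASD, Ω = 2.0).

R_n/Ω ≈ 245 kips

E70XX → F_EXX = 70 ksi.
Effective throat t_e = 0.707 × 0.5 = 0.3535 in.
Total length L = 33 in; A_we = 0.3535 × 33 = 11.67 in².
F_nw = 0.6 F_EXX = 0.6 × 70 = 42 ksi.
R_n = 42 × 11.67 = 490 kips; R_n/Ω = 490/2.0 = 245 kips.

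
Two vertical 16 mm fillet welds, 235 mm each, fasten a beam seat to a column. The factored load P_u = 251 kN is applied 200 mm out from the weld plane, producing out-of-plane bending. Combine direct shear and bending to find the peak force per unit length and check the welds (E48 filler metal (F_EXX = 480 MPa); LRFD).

f_max ≈ 2780 N/mm; NOT adequate

L_w = 2 × 235 = 470 mm; section modulus (unit throat) S = 2 × L²/6 = 18410 mm².
Direct shear f_v = P/L_w = 251×10³/470 = 534 N/mm.
Moment M = P × e = 251×10³ × 200 = 50200000 N·mm; bending f_b = M/S = 2727 N/mm.
f_max = √(f_v² + f_b²) = √(534² + 2727²) = 2779 N/mm.
φr_n = 0.75 × 0.6 × 480 × (0.707 × 16) = 2443 N/mm → NOT adequate.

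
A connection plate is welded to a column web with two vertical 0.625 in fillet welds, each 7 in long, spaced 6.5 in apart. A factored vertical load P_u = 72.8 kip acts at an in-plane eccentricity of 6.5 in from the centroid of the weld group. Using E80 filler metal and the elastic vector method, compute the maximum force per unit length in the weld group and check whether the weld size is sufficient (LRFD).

f_max ≈ 15.1 kip/in; adequate

E80XX → F_EXX = 80 ksi.
Total weld length L_w = 14 in. Treat welds as unit-width lines.
Polar moment about centroid: J = 2[d³/12 + d(b/2)²] = 2[7³/12 + 7×3.25²] = 205 in³.
Direct shear f_v = P/L_w = 72.8 / 14 = 5.2 kip/in (vertical).
Torsion M = P·e = 72.8 × 6.5 = 473.2 kip·in.
Critical point at (x, y) = (3.25, 3.5) from centroid. f_tx = M·y/J = 8.077 kip/in; f_ty = M·x/J = 7.5 kip/in.
Resultant f_max = √[f_tx² + (f_v + f_ty)²] = √[8.077² + (5.2 + 7.5)²] = 15.05 kip/in.
Capacity per unit length: φr_n = 0.75 × 0.6 × 80 × (0.707 × 0.625) = 15.91 kip/in.
15.05 ≤ 15.91 → adequate.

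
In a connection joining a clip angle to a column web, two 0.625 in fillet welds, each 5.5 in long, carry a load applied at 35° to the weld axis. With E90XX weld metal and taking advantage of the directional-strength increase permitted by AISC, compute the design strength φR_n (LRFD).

φR_n ≈ 240 kip

E90XX → F_EXX = 90 ksi.
t_e = 0.707 × 0.625 = 0.4419 in; A_we = 0.4419 × 11 = 4.861 in².
Directional factor: 1.0 + 0.5 sin^1.5(35°) = 1.217.
F_nw = 0.6 × 90 × 1.217 = 65.73 ksi.
φR_n = 0.75 × 65.73 × 4.861 = 239.6 kip.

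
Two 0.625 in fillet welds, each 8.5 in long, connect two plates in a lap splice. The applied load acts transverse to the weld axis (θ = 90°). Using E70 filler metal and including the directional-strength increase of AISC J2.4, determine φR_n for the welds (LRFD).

E70XX → F_EXX = 70 ksi.
t_e = 0.707 × 0.625 = 0.4419 in; A_we = 0.4419 × 17 = 7.512 in².
Directional factor: 1.0 + 0.5 sin^1.5(90°) = 1.5.
F_nw = 0.6 × 70 × 1.5 = 63 ksi.
φR_n = 0.75 × 63 × 7.512 = 354.9 kip.

φR_n ≈ 355 kip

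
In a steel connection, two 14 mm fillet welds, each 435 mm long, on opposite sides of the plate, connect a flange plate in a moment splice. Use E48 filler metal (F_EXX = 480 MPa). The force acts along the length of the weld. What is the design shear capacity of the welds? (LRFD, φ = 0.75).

Effective throat t_e = 0.707 × 14 = 9.898 mm.
Total length L = 870 mm; A_we = 9.898 × 870 = 8611 mm².
F_nw = 0.6 F_EXX = 0.6 × 480 = 288 MPa.
φR_n = 0.75 × 288 × 8611 × 10⁻³ = 1860 kN.

φR_n ≈ 1860 kN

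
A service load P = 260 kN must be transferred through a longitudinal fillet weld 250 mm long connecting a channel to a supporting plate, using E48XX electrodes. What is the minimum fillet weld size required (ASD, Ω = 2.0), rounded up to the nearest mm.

E48XX → F_EXX = 480 MPa.
Total weld length L = 250 mm.
Required throat t_e = P × Ω / (0.6 F_EXX × L) = 260 × 2.0 / (0.6 × 480 × 250 × 10⁻³) = 7.222 mm.
Required leg w = t_e / 0.707 = 10.22 mm → use 11 mm.

w = 11 mm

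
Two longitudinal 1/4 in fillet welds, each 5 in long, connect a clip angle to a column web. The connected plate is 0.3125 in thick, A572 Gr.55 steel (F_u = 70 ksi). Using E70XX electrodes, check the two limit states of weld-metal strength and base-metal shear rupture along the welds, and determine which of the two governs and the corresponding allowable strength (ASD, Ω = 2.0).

E70XX → F_EXX = 70 ksi.
t_e = 0.707 × 0.25 = 0.1767 in; L = 10 in.
Weld metal: R_n/Ω = (1/2.0) × 0.6 × 70 × 0.1767 × 10 = 37.12 kip.
Base metal (shear rupture): R_n/Ω = (1/2.0) × 0.6 × 70 × 0.3125 × 10 = 65.62 kip.
Governing: weld metal.

R_n/Ω ≈ 37.1 kip (weld metal governs)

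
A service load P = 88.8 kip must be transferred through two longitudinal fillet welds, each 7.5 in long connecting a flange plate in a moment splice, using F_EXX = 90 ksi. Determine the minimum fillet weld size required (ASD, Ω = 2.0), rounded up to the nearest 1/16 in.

w = 5/16 in

Total weld length L = 15 in.
Required throat t_e = P × Ω / (0.6 F_EXX × L) = 88.8 × 2.0 / (0.6 × 90 × 15) = 0.2193 in.
Required leg w = t_e / 0.707 = 0.3101 in → use 5/16 in.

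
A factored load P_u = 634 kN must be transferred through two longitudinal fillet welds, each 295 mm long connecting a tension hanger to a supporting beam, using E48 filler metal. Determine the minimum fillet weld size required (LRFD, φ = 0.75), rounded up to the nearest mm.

E48XX → F_EXX = 480 MPa.
Total weld length L = 590 mm.
Required throat t_e = P_u / (φ × 0.6 F_EXX × L) = 634 / (0.75 × 0.6 × 480 × 590 × 10⁻³) = 4.975 mm.
Required leg w = t_e / 0.707 = 7.037 mm → use 8 mm.

w = 8 mm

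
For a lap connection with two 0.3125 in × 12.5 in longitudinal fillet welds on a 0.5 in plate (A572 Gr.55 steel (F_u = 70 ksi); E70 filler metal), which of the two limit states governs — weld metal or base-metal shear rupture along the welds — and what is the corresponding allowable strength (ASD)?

R_n/Ω ≈ 116 kips (weld metal governs)

E70XX → F_EXX = 70 ksi.
t_e = 0.707 × 0.3125 = 0.2209 in; L = 25 in.
Weld metal: R_n/Ω = (1/2.0) × 0.6 × 70 × 0.2209 × 25 = 116 kips.
Base metal (shear rupture): R_n/Ω = (1/2.0) × 0.6 × 70 × 0.5 × 25 = 262.5 kips.
Governing: weld metal.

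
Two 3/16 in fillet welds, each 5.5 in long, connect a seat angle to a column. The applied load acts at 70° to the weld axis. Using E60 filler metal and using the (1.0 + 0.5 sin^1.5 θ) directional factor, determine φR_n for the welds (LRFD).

φR_n ≈ 57.3 kips

E60XX → F_EXX = 60 ksi.
t_e = 0.707 × 0.1875 = 0.1326 in; A_we = 0.1326 × 11 = 1.458 in².
Directional factor: 1.0 + 0.5 sin^1.5(70°) = 1.455.
F_nw = 0.6 × 60 × 1.455 = 52.4 ksi.
φR_n = 0.75 × 52.4 × 1.458 = 57.3 kips.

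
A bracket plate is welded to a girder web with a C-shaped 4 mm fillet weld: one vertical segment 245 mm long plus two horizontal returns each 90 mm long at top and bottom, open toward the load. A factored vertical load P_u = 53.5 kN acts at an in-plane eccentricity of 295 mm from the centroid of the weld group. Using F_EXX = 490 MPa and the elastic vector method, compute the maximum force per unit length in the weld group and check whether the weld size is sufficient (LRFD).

f_max ≈ 598 N/mm; adequate

Total weld length L_w = 425 mm. Treat welds as unit-width lines.
Centroid: x̄ = 2×90×45 / 425 = 19.06 mm from the vertical weld.
Polar moment about centroid: J = I_x + I_y = [245³/12 + 2×90×122.5²] + [245×19.06² + 2(90³/12 + 90×25.94²)] = 4258000 mm³.
Direct shear f_v = P/L_w = 53.5×10³ / 425 = 125.9 N/mm (vertical).
Torsion M = P·e = 53.5×10³ × 295 = 15782000 N·mm.
Critical point at (x, y) = (70.94, 122.5) from centroid. f_tx = M·y/J = 454 N/mm; f_ty = M·x/J = 262.9 N/mm.
Resultant f_max = √[f_tx² + (f_v + f_ty)²] = √[454² + (125.9 + 262.9)²] = 597.8 N/mm.
Capacity per unit length: φr_n = 0.75 × 0.6 × 490 × (0.707 × 4) = 623.6 N/mm.
597.8 ≤ 623.6 → adequate.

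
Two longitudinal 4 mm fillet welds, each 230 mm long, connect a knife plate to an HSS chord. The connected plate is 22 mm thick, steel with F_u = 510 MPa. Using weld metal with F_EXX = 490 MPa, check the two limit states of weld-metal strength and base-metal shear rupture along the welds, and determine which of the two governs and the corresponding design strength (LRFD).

t_e = 0.707 × 4 = 2.828 mm; L = 460 mm.
Weld metal: φR_n = 0.75 × 0.6 × 490 × 2.828 × 460 × 10⁻³ = 286.8 kN.
Base metal (shear rupture): φR_n = 0.75 × 0.6 × 510 × 22 × 460 × 10⁻³ = 2323 kN.
Governing: weld metal.

φR_n ≈ 287 kN (weld metal governs)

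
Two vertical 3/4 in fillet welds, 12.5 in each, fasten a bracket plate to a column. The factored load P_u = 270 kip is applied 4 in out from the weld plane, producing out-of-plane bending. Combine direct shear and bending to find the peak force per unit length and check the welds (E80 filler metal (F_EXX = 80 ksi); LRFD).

L_w = 2 × 12.5 = 25 in; section modulus (unit throat) S = 2 × L²/6 = 52.08 in².
Direct shear f_v = P/L_w = 270/25 = 10.8 kip/in.
Moment M = P × e = 270 × 4 = 1080 kip·in; bending f_b = M/S = 20.74 kip/in.
f_max = √(f_v² + f_b²) = √(10.8² + 20.74²) = 23.38 kip/in.
φr_n = 0.75 × 0.6 × 80 × (0.707 × 0.75) = 19.09 kip/in → NOT adequate.

f_max ≈ 23.4 kip/in; NOT adequate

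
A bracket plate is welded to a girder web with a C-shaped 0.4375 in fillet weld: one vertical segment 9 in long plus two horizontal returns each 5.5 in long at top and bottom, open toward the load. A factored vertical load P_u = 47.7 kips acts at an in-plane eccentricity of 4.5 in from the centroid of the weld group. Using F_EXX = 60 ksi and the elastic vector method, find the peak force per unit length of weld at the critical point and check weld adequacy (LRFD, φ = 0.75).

f_max ≈ 5.58 kip/in; adequate

Total weld length L_w = 20 in. Treat welds as unit-width lines.
Centroid: x̄ = 2×5.5×2.75 / 20 = 1.512 in from the vertical weld.
Polar moment about centroid: J = I_x + I_y = [9³/12 + 2×5.5×4.5²] + [9×1.512² + 2(5.5³/12 + 5.5×1.238²)] = 348.7 in³.
Direct shear f_v = P/L_w = 47.7 / 20 = 2.385 kip/in (vertical).
Torsion M = P·e = 47.7 × 4.5 = 214.65 kip·in.
Critical point at (x, y) = (3.987, 4.5) from centroid. f_tx = M·y/J = 2.77 kip/in; f_ty = M·x/J = 2.455 kip/in.
Resultant f_max = √[f_tx² + (f_v + f_ty)²] = √[2.77² + (2.385 + 2.455)²] = 5.577 kip/in.
Capacity per unit length: φr_n = 0.75 × 0.6 × 60 × (0.707 × 0.4375) = 8.351 kip/in.
5.577 ≤ 8.351 → adequate.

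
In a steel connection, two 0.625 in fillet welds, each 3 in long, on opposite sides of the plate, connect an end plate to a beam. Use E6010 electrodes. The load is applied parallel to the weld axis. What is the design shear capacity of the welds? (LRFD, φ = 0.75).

E60XX → F_EXX = 60 ksi.
Effective throat t_e = 0.707 × 0.625 = 0.4419 in.
Total length L = 6 in; A_we = 0.4419 × 6 = 2.651 in².
F_nw = 0.6 F_EXX = 0.6 × 60 = 36 ksi.
φR_n = 0.75 × 36 × 2.651 = 71.58 kip.

φR_n ≈ 71.6 kip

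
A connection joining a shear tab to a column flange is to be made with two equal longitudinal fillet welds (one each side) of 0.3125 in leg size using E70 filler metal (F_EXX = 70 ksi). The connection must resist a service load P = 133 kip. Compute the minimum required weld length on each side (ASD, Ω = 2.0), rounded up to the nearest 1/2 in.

L = 14.5 in on each side

Throat t_e = 0.707 × 0.3125 = 0.2209 in.
r_n/Ω = (0.6 × 70 × 0.2209) / 2.0 = 4.64 kip/in.
L_req = P / (r_n/Ω) = 133 / 4.64 = 28.67 in total.
Per side: 28.67 / 2 = 14.33 in.
Round up → use L = 14.5 in on each side.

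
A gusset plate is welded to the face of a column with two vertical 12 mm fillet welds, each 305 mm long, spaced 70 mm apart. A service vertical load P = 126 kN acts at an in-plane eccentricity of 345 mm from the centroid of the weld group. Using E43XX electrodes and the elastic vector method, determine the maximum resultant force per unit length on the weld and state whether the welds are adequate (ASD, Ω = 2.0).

E43XX → F_EXX = 430 MPa.
Total weld length L_w = 610 mm. Treat welds as unit-width lines.
Polar moment about centroid: J = 2[d³/12 + d(b/2)²] = 2[305³/12 + 305×35²] = 5476000 mm³.
Direct shear f_v = P/L_w = 126×10³ / 610 = 206.6 N/mm (vertical).
Torsion M = P·e = 126×10³ × 345 = 43470000 N·mm.
Critical point at (x, y) = (35, 152.5) from centroid. f_tx = M·y/J = 1211 N/mm; f_ty = M·x/J = 277.8 N/mm.
Resultant f_max = √[f_tx² + (f_v + f_ty)²] = √[1211² + (206.6 + 277.8)²] = 1304 N/mm.
Capacity per unit length: r_n/Ω = (1/2.0) × 0.6 × 430 × (0.707 × 12) = 1094 N/mm.
1304 > 1094 → NOT adequate.

f_max ≈ 1300 N/mm; NOT adequate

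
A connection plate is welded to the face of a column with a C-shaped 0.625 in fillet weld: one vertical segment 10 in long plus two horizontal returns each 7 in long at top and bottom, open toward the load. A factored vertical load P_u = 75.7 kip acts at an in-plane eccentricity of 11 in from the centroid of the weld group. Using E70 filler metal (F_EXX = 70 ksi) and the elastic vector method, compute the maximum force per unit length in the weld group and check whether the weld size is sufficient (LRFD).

f_max ≈ 12.9 kip/in; adequate

Total weld length L_w = 24 in. Treat welds as unit-width lines.
Centroid: x̄ = 2×7×3.5 / 24 = 2.042 in from the vertical weld.
Polar moment about centroid: J = I_x + I_y = [10³/12 + 2×7×5²] + [10×2.042² + 2(7³/12 + 7×1.458²)] = 562 in³.
Direct shear f_v = P/L_w = 75.7 / 24 = 3.154 kip/in (vertical).
Torsion M = P·e = 75.7 × 11 = 832.7 kip·in.
Critical point at (x, y) = (4.958, 5) from centroid. f_tx = M·y/J = 7.409 kip/in; f_ty = M·x/J = 7.347 kip/in.
Resultant f_max = √[f_tx² + (f_v + f_ty)²] = √[7.409² + (3.154 + 7.347)²] = 12.85 kip/in.
Capacity per unit length: φr_n = 0.75 × 0.6 × 70 × (0.707 × 0.625) = 13.92 kip/in.
12.85 ≤ 13.92 → adequate.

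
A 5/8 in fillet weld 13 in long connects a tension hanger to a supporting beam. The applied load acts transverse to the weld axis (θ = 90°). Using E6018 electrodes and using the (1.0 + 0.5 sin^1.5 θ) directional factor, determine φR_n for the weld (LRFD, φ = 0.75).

φR_n ≈ 233 kip

E60XX → F_EXX = 60 ksi.
t_e = 0.707 × 0.625 = 0.4419 in; A_we = 0.4419 × 13 = 5.744 in².
Directional factor: 1.0 + 0.5 sin^1.5(90°) = 1.5.
F_nw = 0.6 × 60 × 1.5 = 54 ksi.
φR_n = 0.75 × 54 × 5.744 = 232.6 kip.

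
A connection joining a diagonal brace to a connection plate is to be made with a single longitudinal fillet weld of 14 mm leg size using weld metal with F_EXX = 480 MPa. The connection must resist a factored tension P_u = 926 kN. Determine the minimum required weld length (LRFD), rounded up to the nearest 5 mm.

L = 435 mm

Throat t_e = 0.707 × 14 = 9.898 mm.
φr_n = 0.75 × 0.6 × 480 × 9.898 × 10⁻³ = 2.138 kN/mm.
L_req = P_u / φr_n = 926 / 2.138 = 433.1 mm total.
Round up → use L = 435 mm.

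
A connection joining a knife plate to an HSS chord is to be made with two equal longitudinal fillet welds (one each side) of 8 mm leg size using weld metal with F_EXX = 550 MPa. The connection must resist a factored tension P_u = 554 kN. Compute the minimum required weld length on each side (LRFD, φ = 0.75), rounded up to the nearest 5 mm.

Throat t_e = 0.707 × 8 = 5.656 mm.
φr_n = 0.75 × 0.6 × 550 × 5.656 × 10⁻³ = 1.4 kN/mm.
L_req = P_u / φr_n = 554 / 1.4 = 395.8 mm total.
Per side: 395.8 / 2 = 197.9 mm.
Round up → use L = 200 mm on each side.

L = 200 mm on each side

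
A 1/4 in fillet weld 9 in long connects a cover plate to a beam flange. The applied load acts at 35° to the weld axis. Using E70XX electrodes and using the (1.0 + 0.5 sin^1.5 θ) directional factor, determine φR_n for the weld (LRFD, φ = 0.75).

φR_n ≈ 61 kips

E70XX → F_EXX = 70 ksi.
t_e = 0.707 × 0.25 = 0.1767 in; A_we = 0.1767 × 9 = 1.591 in².
Directional factor: 1.0 + 0.5 sin^1.5(35°) = 1.217.
F_nw = 0.6 × 70 × 1.217 = 51.12 ksi.
φR_n = 0.75 × 51.12 × 1.591 = 60.99 kips.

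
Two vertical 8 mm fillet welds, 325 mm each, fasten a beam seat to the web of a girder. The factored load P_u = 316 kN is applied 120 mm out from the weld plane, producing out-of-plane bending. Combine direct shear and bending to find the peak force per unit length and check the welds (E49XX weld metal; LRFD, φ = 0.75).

E49XX → F_EXX = 490 MPa.
L_w = 2 × 325 = 650 mm; section modulus (unit throat) S = 2 × L²/6 = 35210 mm².
Direct shear f_v = P/L_w = 316×10³/650 = 486.2 N/mm.
Moment M = P × e = 316×10³ × 120 = 37920000 N·mm; bending f_b = M/S = 1077 N/mm.
f_max = √(f_v² + f_b²) = √(486.2² + 1077²) = 1182 N/mm.
φr_n = 0.75 × 0.6 × 490 × (0.707 × 8) = 1247 N/mm → adequate.

f_max ≈ 1180 N/mm; adequate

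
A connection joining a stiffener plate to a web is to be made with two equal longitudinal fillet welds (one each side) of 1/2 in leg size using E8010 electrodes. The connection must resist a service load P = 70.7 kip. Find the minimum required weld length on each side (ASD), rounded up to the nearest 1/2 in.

E80XX → F_EXX = 80 ksi.
Throat t_e = 0.707 × 0.5 = 0.3535 in.
r_n/Ω = (0.6 × 80 × 0.3535) / 2.0 = 8.484 kip/in.
L_req = P / (r_n/Ω) = 70.7 / 8.484 = 8.333 in total.
Per side: 8.333 / 2 = 4.167 in.
Round up → use L = 4.5 in on each side.

L = 4.5 in on each side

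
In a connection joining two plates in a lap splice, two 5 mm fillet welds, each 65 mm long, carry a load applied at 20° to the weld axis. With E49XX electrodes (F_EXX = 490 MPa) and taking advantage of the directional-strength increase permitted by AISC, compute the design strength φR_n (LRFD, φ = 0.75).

φR_n ≈ 111 kN

t_e = 0.707 × 5 = 3.535 mm; A_we = 3.535 × 130 = 459.5 mm².
Directional factor: 1.0 + 0.5 sin^1.5(20°) = 1.1.
F_nw = 0.6 × 490 × 1.1 = 323.4 MPa.
φR_n = 0.75 × 323.4 × 459.5 × 10⁻³ = 111.5 kN.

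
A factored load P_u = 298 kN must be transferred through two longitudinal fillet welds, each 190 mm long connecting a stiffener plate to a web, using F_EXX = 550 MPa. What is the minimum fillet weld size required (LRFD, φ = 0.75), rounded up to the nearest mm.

w = 5 mm

Total weld length L = 380 mm.
Required throat t_e = P_u / (φ × 0.6 F_EXX × L) = 298 / (0.75 × 0.6 × 550 × 380 × 10⁻³) = 3.169 mm.
Required leg w = t_e / 0.707 = 4.482 mm → use 5 mm.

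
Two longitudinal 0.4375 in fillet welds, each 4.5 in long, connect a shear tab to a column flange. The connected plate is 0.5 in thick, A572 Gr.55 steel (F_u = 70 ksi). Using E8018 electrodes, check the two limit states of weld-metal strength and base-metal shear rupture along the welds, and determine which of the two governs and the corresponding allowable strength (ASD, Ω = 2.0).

E80XX → F_EXX = 80 ksi.
t_e = 0.707 × 0.4375 = 0.3093 in; L = 9 in.
Weld metal: R_n/Ω = (1/2.0) × 0.6 × 80 × 0.3093 × 9 = 66.81 kips.
Base metal (shear rupture): R_n/Ω = (1/2.0) × 0.6 × 70 × 0.5 × 9 = 94.5 kips.
Governing: weld metal.

R_n/Ω ≈ 66.8 kips (weld metal governs)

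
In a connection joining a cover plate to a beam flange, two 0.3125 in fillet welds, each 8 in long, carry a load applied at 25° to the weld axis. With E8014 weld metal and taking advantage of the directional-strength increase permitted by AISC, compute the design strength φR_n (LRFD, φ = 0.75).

φR_n ≈ 145 kips

E80XX → F_EXX = 80 ksi.
t_e = 0.707 × 0.3125 = 0.2209 in; A_we = 0.2209 × 16 = 3.535 in².
Directional factor: 1.0 + 0.5 sin^1.5(25°) = 1.137.
F_nw = 0.6 × 80 × 1.137 = 54.59 ksi.
φR_n = 0.75 × 54.59 × 3.535 = 144.7 kips.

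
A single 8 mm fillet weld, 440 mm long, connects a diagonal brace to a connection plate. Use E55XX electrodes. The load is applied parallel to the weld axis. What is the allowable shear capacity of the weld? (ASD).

R_n/Ω ≈ 411 kN

E55XX → F_EXX = 550 MPa.
Effective throat t_e = 0.707 × 8 = 5.656 mm.
Total length L = 440 mm; A_we = 5.656 × 440 = 2489 mm².
F_nw = 0.6 F_EXX = 0.6 × 550 = 330 MPa.
R_n = 330 × 2489 × 10⁻³ = 821.3 kN; R_n/Ω = 821.3/2.0 = 410.6 kN.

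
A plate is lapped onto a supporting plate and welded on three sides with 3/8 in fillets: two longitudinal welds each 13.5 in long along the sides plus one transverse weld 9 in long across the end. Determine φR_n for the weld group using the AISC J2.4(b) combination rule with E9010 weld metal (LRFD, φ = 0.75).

φR_n ≈ 391 kip

E90XX → F_EXX = 90 ksi.
t_e = 0.707 × 0.375 = 0.2651 in.
R_nwl = 0.6 × 90 × 0.2651 × 27 = 386.6 kip (longitudinal, 2 welds).
R_nwt = 0.6 × 90 × 0.2651 × 9 = 128.9 kip (transverse, base value).
(i) R_nwl + R_nwt = 515.4 kip; (ii) 0.85 R_nwl + 1.5 R_nwt = 521.8 kip.
R_n = max = 521.8 kip [governs: (ii)]; φR_n = 391.4 kip.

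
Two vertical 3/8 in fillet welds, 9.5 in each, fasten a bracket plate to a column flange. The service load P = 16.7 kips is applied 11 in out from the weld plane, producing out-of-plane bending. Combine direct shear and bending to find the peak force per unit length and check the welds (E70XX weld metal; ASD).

f_max ≈ 6.17 kip/in; NOT adequate

E70XX → F_EXX = 70 ksi.
L_w = 2 × 9.5 = 19 in; section modulus (unit throat) S = 2 × L²/6 = 30.08 in².
Direct shear f_v = P/L_w = 16.7/19 = 0.8789 kip/in.
Moment M = P × e = 16.7 × 11 = 183.7 kip·in; bending f_b = M/S = 6.106 kip/in.
f_max = √(f_v² + f_b²) = √(0.8789² + 6.106²) = 6.169 kip/in.
r_n/Ω = (1/2.0) × 0.6 × 70 × (0.707 × 0.375) = 5.568 kip/in → NOT adequate.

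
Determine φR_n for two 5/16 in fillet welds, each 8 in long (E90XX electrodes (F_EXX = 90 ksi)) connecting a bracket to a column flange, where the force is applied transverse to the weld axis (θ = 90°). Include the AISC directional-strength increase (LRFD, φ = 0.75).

φR_n ≈ 215 kips

t_e = 0.707 × 0.3125 = 0.2209 in; A_we = 0.2209 × 16 = 3.535 in².
Directional factor: 1.0 + 0.5 sin^1.5(90°) = 1.5.
F_nw = 0.6 × 90 × 1.5 = 81 ksi.
φR_n = 0.75 × 81 × 3.535 = 214.8 kips.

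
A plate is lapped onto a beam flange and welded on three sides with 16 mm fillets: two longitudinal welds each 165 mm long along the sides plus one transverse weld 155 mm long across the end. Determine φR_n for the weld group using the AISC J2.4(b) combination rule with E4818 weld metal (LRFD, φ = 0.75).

E48XX → F_EXX = 480 MPa.
t_e = 0.707 × 16 = 11.31 mm.
R_nwl = 0.6 × 480 × 11.31 × 330 × 10⁻³ = 1075 kN (longitudinal, 2 welds).
R_nwt = 0.6 × 480 × 11.31 × 155 × 10⁻³ = 505 kN (transverse, base value).
(i) R_nwl + R_nwt = 1580 kN; (ii) 0.85 R_nwl + 1.5 R_nwt = 1671 kN.
R_n = max = 1671 kN [governs: (ii)]; φR_n = 1253 kN.

φR_n ≈ 1250 kN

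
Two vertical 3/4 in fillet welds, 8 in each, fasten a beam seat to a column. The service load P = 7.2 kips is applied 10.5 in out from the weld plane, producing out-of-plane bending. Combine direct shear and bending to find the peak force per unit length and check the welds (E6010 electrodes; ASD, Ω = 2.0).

E60XX → F_EXX = 60 ksi.
L_w = 2 × 8 = 16 in; section modulus (unit throat) S = 2 × L²/6 = 21.33 in².
Direct shear f_v = P/L_w = 7.2/16 = 0.45 kip/in.
Moment M = P × e = 7.2 × 10.5 = 75.6 kip·in; bending f_b = M/S = 3.544 kip/in.
f_max = √(f_v² + f_b²) = √(0.45² + 3.544²) = 3.572 kip/in.
r_n/Ω = (1/2.0) × 0.6 × 60 × (0.707 × 0.75) = 9.544 kip/in → adequate.

f_max ≈ 3.57 kip/in; adequate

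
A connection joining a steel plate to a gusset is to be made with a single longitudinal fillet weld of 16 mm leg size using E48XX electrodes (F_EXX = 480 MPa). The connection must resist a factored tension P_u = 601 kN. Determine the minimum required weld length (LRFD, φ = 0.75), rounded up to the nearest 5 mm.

Throat t_e = 0.707 × 16 = 11.31 mm.
φr_n = 0.75 × 0.6 × 480 × 11.31 × 10⁻³ = 2.443 kN/mm.
L_req = P_u / φr_n = 601 / 2.443 = 246 mm total.
Round up → use L = 250 mm.

L = 250 mm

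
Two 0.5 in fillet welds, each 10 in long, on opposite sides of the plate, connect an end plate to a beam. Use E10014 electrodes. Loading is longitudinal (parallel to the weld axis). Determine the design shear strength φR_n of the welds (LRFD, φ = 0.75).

E100XX → F_EXX = 100 ksi.
Effective throat t_e = 0.707 × 0.5 = 0.3535 in.
Total length L = 20 in; A_we = 0.3535 × 20 = 7.07 in².
F_nw = 0.6 F_EXX = 0.6 × 100 = 60 ksi.
φR_n = 0.75 × 60 × 7.07 = 318.1 kip.

φR_n ≈ 318 kip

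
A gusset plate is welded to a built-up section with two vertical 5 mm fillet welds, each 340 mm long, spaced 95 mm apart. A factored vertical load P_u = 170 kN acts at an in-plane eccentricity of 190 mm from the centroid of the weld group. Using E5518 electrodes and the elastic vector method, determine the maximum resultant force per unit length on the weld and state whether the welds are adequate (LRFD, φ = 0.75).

E55XX → F_EXX = 550 MPa.
Total weld length L_w = 680 mm. Treat welds as unit-width lines.
Polar moment about centroid: J = 2[d³/12 + d(b/2)²] = 2[340³/12 + 340×47.5²] = 8085000 mm³.
Direct shear f_v = P/L_w = 170×10³ / 680 = 250 N/mm (vertical).
Torsion M = P·e = 170×10³ × 190 = 32300000 N·mm.
Critical point at (x, y) = (47.5, 170) from centroid. f_tx = M·y/J = 679.2 N/mm; f_ty = M·x/J = 189.8 N/mm.
Resultant f_max = √[f_tx² + (f_v + f_ty)²] = √[679.2² + (250 + 189.8)²] = 809.1 N/mm.
Capacity per unit length: φr_n = 0.75 × 0.6 × 550 × (0.707 × 5) = 874.9 N/mm.
809.1 ≤ 874.9 → adequate.

f_max ≈ 809 N/mm; adequate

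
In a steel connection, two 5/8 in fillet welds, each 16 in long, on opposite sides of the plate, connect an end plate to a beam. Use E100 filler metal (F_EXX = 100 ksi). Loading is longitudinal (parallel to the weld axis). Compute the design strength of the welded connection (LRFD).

Effective throat t_e = 0.707 × 0.625 = 0.4419 in.
Total length L = 32 in; A_we = 0.4419 × 32 = 14.14 in².
F_nw = 0.6 F_EXX = 0.6 × 100 = 60 ksi.
φR_n = 0.75 × 60 × 14.14 = 636.3 kip.

φR_n ≈ 636 kip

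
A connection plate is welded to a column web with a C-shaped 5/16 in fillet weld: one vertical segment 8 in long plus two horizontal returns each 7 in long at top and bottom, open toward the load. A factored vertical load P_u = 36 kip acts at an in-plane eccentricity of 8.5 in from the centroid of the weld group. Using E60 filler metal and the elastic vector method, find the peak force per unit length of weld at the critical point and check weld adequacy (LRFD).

f_max ≈ 6.28 kip/in; NOT adequate

E60XX → F_EXX = 60 ksi.
Total weld length L_w = 22 in. Treat welds as unit-width lines.
Centroid: x̄ = 2×7×3.5 / 22 = 2.227 in from the vertical weld.
Polar moment about centroid: J = I_x + I_y = [8³/12 + 2×7×4²] + [8×2.227² + 2(7³/12 + 7×1.273²)] = 386.2 in³.
Direct shear f_v = P/L_w = 36 / 22 = 1.636 kip/in (vertical).
Torsion M = P·e = 36 × 8.5 = 306 kip·in.
Critical point at (x, y) = (4.773, 4) from centroid. f_tx = M·y/J = 3.169 kip/in; f_ty = M·x/J = 3.782 kip/in.
Resultant f_max = √[f_tx² + (f_v + f_ty)²] = √[3.169² + (1.636 + 3.782)²] = 6.277 kip/in.
Capacity per unit length: φr_n = 0.75 × 0.6 × 60 × (0.707 × 0.3125) = 5.965 kip/in.
6.277 > 5.965 → NOT adequate.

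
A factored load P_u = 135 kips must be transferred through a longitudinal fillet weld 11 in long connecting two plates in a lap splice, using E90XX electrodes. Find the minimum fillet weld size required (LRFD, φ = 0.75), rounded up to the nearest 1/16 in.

E90XX → F_EXX = 90 ksi.
Total weld length L = 11 in.
Required throat t_e = P_u / (φ × 0.6 F_EXX × L) = 135 / (0.75 × 0.6 × 90 × 11) = 0.303 in.
Required leg w = t_e / 0.707 = 0.4286 in → use 7/16 in.

w = 7/16 in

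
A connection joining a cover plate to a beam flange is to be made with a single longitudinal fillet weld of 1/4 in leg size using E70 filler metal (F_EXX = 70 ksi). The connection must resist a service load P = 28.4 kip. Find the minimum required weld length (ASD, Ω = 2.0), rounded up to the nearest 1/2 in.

Throat t_e = 0.707 × 0.25 = 0.1767 in.
r_n/Ω = (0.6 × 70 × 0.1767) / 2.0 = 3.712 kip/in.
L_req = P / (r_n/Ω) = 28.4 / 3.712 = 7.651 in total.
Round up → use L = 8 in.

L = 8 in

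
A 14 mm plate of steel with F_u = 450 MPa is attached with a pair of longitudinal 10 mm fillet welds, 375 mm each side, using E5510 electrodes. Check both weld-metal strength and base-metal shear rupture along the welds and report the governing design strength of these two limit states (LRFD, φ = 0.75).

E55XX → F_EXX = 550 MPa.
t_e = 0.707 × 10 = 7.07 mm; L = 750 mm.
Weld metal: φR_n = 0.75 × 0.6 × 550 × 7.07 × 750 × 10⁻³ = 1312 kN.
Base metal (shear rupture): φR_n = 0.75 × 0.6 × 450 × 14 × 750 × 10⁻³ = 2126 kN.
Governing: weld metal.

φR_n ≈ 1310 kN (weld metal governs)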